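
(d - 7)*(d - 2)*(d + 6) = d^3 - 3*d^2 - 40*d + 84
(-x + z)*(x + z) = -x^2 + z^2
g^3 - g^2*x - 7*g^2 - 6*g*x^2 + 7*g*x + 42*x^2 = (g - 7)*(g - 3*x)*(g + 2*x)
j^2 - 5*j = j*(j - 5)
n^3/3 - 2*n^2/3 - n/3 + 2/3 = (n/3 + 1/3)*(n - 2)*(n - 1)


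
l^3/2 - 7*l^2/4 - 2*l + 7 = (l/2 + 1)*(l - 7/2)*(l - 2)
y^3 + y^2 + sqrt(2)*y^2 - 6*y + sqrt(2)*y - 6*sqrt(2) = (y - 2)*(y + 3)*(y + sqrt(2))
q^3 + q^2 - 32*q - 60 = (q - 6)*(q + 2)*(q + 5)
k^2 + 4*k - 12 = (k - 2)*(k + 6)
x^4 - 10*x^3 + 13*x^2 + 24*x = x*(x - 8)*(x - 3)*(x + 1)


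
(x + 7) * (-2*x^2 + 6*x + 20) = -2*x^3 - 8*x^2 + 62*x + 140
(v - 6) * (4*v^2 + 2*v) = 4*v^3 - 22*v^2 - 12*v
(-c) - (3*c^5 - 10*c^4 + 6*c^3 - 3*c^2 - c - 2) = -3*c^5 + 10*c^4 - 6*c^3 + 3*c^2 + 2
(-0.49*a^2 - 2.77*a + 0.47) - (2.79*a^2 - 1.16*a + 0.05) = -3.28*a^2 - 1.61*a + 0.42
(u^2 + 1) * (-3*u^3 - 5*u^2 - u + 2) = -3*u^5 - 5*u^4 - 4*u^3 - 3*u^2 - u + 2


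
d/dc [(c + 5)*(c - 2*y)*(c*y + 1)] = y*(c + 5)*(c - 2*y) + (c + 5)*(c*y + 1) + (c - 2*y)*(c*y + 1)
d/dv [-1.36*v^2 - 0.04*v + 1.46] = -2.72*v - 0.04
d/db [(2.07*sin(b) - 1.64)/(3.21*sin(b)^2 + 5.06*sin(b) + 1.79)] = (-6.6447*sin(b)^2 + 10.5288*sin(b) + 12.0037)*cos(b)/(10.3041*sin(b)^4 + 32.4852*sin(b)^3 + 37.0954*sin(b)^2 + 18.1148*sin(b) + 3.2041)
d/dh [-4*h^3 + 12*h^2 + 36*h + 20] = -12*h^2 + 24*h + 36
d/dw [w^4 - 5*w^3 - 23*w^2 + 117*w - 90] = 4*w^3 - 15*w^2 - 46*w + 117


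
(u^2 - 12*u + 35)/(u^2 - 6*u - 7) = (u - 5)/(u + 1)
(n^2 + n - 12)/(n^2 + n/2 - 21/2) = 2*(n + 4)/(2*n + 7)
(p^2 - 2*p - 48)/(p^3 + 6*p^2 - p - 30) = (p^2 - 2*p - 48)/(p^3 + 6*p^2 - p - 30)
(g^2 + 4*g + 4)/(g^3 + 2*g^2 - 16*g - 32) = (g + 2)/(g^2 - 16)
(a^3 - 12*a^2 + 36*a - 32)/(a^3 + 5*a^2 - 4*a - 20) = (a^2 - 10*a + 16)/(a^2 + 7*a + 10)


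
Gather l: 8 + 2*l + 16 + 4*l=6*l + 24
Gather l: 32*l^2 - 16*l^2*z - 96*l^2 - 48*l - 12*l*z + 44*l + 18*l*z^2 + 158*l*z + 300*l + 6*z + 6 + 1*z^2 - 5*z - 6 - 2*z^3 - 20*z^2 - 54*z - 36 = l^2*(-16*z - 64) + l*(18*z^2 + 146*z + 296) - 2*z^3 - 19*z^2 - 53*z - 36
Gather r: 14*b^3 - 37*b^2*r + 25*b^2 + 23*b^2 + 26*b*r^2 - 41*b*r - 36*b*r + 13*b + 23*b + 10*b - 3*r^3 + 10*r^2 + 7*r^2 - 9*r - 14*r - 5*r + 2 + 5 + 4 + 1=14*b^3 + 48*b^2 + 46*b - 3*r^3 + r^2*(26*b + 17) + r*(-37*b^2 - 77*b - 28) + 12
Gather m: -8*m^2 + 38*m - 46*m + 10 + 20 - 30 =-8*m^2 - 8*m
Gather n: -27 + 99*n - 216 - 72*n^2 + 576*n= -72*n^2 + 675*n - 243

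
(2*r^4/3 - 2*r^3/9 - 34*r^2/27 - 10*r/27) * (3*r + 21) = 2*r^5 + 40*r^4/3 - 76*r^3/9 - 248*r^2/9 - 70*r/9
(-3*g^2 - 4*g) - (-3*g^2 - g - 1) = 1 - 3*g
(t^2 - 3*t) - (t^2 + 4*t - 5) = 5 - 7*t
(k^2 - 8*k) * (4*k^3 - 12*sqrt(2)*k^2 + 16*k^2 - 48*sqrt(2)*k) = 4*k^5 - 12*sqrt(2)*k^4 - 16*k^4 - 128*k^3 + 48*sqrt(2)*k^3 + 384*sqrt(2)*k^2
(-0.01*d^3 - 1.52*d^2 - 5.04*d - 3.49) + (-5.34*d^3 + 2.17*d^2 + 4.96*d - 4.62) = -5.35*d^3 + 0.65*d^2 - 0.0800000000000001*d - 8.11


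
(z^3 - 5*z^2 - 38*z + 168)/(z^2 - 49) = (z^2 + 2*z - 24)/(z + 7)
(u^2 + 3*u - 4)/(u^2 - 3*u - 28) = (u - 1)/(u - 7)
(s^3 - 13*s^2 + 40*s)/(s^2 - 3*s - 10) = s*(s - 8)/(s + 2)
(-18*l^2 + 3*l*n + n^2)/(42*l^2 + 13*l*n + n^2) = (-3*l + n)/(7*l + n)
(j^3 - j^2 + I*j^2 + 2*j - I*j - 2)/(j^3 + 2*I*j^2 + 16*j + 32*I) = (j^2 - j*(1 + I) + I)/(j^2 + 16)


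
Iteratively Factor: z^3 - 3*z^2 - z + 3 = (z - 3)*(z^2 - 1) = (z - 3)*(z + 1)*(z - 1)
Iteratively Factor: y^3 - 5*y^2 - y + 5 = (y - 1)*(y^2 - 4*y - 5) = (y - 5)*(y - 1)*(y + 1)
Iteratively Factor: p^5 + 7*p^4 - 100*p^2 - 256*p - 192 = (p + 4)*(p^4 + 3*p^3 - 12*p^2 - 52*p - 48) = (p + 2)*(p + 4)*(p^3 + p^2 - 14*p - 24) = (p + 2)*(p + 3)*(p + 4)*(p^2 - 2*p - 8) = (p + 2)^2*(p + 3)*(p + 4)*(p - 4)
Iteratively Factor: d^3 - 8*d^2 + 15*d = (d)*(d^2 - 8*d + 15) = d*(d - 5)*(d - 3)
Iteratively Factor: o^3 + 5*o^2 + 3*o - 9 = (o - 1)*(o^2 + 6*o + 9) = (o - 1)*(o + 3)*(o + 3)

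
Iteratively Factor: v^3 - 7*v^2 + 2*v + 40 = (v - 4)*(v^2 - 3*v - 10) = (v - 5)*(v - 4)*(v + 2)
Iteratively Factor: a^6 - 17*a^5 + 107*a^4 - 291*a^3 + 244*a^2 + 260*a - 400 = (a - 5)*(a^5 - 12*a^4 + 47*a^3 - 56*a^2 - 36*a + 80) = (a - 5)^2*(a^4 - 7*a^3 + 12*a^2 + 4*a - 16) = (a - 5)^2*(a - 2)*(a^3 - 5*a^2 + 2*a + 8) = (a - 5)^2*(a - 2)*(a + 1)*(a^2 - 6*a + 8) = (a - 5)^2*(a - 4)*(a - 2)*(a + 1)*(a - 2)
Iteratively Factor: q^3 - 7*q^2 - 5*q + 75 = (q + 3)*(q^2 - 10*q + 25) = (q - 5)*(q + 3)*(q - 5)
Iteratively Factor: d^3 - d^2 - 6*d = (d)*(d^2 - d - 6) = d*(d - 3)*(d + 2)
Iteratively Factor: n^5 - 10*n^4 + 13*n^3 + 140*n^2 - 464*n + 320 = (n - 4)*(n^4 - 6*n^3 - 11*n^2 + 96*n - 80) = (n - 5)*(n - 4)*(n^3 - n^2 - 16*n + 16) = (n - 5)*(n - 4)*(n - 1)*(n^2 - 16) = (n - 5)*(n - 4)^2*(n - 1)*(n + 4)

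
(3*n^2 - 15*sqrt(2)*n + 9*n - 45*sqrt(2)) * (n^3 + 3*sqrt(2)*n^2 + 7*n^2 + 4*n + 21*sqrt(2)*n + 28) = 3*n^5 - 6*sqrt(2)*n^4 + 30*n^4 - 60*sqrt(2)*n^3 - 15*n^3 - 780*n^2 - 186*sqrt(2)*n^2 - 1638*n - 600*sqrt(2)*n - 1260*sqrt(2)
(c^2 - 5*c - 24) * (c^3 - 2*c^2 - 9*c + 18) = c^5 - 7*c^4 - 23*c^3 + 111*c^2 + 126*c - 432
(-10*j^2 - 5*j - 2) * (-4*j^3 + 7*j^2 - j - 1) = 40*j^5 - 50*j^4 - 17*j^3 + j^2 + 7*j + 2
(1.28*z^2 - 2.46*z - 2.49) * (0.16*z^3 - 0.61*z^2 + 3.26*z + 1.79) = 0.2048*z^5 - 1.1744*z^4 + 5.275*z^3 - 4.2095*z^2 - 12.5208*z - 4.4571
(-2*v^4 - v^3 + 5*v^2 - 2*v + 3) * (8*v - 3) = -16*v^5 - 2*v^4 + 43*v^3 - 31*v^2 + 30*v - 9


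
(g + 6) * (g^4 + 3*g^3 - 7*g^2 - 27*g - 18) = g^5 + 9*g^4 + 11*g^3 - 69*g^2 - 180*g - 108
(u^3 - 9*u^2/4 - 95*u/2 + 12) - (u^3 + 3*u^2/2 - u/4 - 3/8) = -15*u^2/4 - 189*u/4 + 99/8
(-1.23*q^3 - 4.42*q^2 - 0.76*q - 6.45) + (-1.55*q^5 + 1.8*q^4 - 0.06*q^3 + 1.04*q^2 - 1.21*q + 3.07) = -1.55*q^5 + 1.8*q^4 - 1.29*q^3 - 3.38*q^2 - 1.97*q - 3.38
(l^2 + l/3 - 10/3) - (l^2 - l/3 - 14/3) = 2*l/3 + 4/3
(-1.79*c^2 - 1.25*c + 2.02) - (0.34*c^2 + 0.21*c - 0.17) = -2.13*c^2 - 1.46*c + 2.19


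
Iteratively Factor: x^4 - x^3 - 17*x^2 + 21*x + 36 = (x + 4)*(x^3 - 5*x^2 + 3*x + 9) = (x - 3)*(x + 4)*(x^2 - 2*x - 3) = (x - 3)^2*(x + 4)*(x + 1)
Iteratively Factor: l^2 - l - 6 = (l - 3)*(l + 2)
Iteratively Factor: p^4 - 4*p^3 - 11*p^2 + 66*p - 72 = (p - 2)*(p^3 - 2*p^2 - 15*p + 36) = (p - 2)*(p + 4)*(p^2 - 6*p + 9) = (p - 3)*(p - 2)*(p + 4)*(p - 3)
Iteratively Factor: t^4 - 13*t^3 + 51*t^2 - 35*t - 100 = (t - 5)*(t^3 - 8*t^2 + 11*t + 20) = (t - 5)^2*(t^2 - 3*t - 4) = (t - 5)^2*(t - 4)*(t + 1)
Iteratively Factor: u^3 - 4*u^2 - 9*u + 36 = (u - 4)*(u^2 - 9) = (u - 4)*(u + 3)*(u - 3)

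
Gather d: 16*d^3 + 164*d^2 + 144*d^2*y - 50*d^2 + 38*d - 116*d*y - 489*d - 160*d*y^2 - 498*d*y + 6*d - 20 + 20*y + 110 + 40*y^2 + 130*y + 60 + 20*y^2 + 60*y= 16*d^3 + d^2*(144*y + 114) + d*(-160*y^2 - 614*y - 445) + 60*y^2 + 210*y + 150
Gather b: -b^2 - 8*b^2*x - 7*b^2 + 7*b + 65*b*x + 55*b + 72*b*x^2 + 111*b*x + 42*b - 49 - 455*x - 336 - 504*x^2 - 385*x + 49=b^2*(-8*x - 8) + b*(72*x^2 + 176*x + 104) - 504*x^2 - 840*x - 336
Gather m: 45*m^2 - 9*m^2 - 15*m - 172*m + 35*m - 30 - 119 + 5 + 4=36*m^2 - 152*m - 140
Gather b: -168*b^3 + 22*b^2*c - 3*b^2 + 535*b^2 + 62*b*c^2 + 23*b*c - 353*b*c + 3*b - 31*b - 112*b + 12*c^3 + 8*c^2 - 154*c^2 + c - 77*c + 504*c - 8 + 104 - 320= -168*b^3 + b^2*(22*c + 532) + b*(62*c^2 - 330*c - 140) + 12*c^3 - 146*c^2 + 428*c - 224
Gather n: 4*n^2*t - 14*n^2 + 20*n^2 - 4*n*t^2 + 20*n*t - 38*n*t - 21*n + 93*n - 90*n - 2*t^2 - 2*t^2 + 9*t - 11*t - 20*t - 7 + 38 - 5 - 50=n^2*(4*t + 6) + n*(-4*t^2 - 18*t - 18) - 4*t^2 - 22*t - 24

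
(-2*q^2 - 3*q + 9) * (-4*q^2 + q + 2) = 8*q^4 + 10*q^3 - 43*q^2 + 3*q + 18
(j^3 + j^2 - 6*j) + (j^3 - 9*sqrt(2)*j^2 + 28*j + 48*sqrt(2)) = 2*j^3 - 9*sqrt(2)*j^2 + j^2 + 22*j + 48*sqrt(2)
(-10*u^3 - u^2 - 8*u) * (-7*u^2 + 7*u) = 70*u^5 - 63*u^4 + 49*u^3 - 56*u^2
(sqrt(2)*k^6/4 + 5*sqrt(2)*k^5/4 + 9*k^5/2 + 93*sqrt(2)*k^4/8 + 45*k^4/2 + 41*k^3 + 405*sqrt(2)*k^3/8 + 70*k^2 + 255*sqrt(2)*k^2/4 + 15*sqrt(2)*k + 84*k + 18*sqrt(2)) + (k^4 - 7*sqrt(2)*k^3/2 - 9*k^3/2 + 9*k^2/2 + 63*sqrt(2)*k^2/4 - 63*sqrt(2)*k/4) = sqrt(2)*k^6/4 + 5*sqrt(2)*k^5/4 + 9*k^5/2 + 93*sqrt(2)*k^4/8 + 47*k^4/2 + 73*k^3/2 + 377*sqrt(2)*k^3/8 + 149*k^2/2 + 159*sqrt(2)*k^2/2 - 3*sqrt(2)*k/4 + 84*k + 18*sqrt(2)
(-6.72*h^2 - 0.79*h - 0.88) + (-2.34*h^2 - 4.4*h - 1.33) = -9.06*h^2 - 5.19*h - 2.21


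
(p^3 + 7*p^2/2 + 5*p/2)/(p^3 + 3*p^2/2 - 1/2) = p*(2*p + 5)/(2*p^2 + p - 1)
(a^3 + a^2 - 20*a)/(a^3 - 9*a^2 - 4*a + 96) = a*(a + 5)/(a^2 - 5*a - 24)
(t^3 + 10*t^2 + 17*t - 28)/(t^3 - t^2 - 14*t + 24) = (t^2 + 6*t - 7)/(t^2 - 5*t + 6)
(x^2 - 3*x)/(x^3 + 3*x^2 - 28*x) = (x - 3)/(x^2 + 3*x - 28)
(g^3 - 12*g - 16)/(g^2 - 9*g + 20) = (g^2 + 4*g + 4)/(g - 5)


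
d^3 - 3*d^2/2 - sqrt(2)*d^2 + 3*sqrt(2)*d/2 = d*(d - 3/2)*(d - sqrt(2))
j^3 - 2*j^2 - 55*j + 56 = (j - 8)*(j - 1)*(j + 7)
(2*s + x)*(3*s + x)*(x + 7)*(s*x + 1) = 6*s^3*x^2 + 42*s^3*x + 5*s^2*x^3 + 35*s^2*x^2 + 6*s^2*x + 42*s^2 + s*x^4 + 7*s*x^3 + 5*s*x^2 + 35*s*x + x^3 + 7*x^2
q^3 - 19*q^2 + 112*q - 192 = (q - 8)^2*(q - 3)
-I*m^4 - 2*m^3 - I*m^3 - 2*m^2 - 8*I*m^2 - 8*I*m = m*(m - 4*I)*(m + 2*I)*(-I*m - I)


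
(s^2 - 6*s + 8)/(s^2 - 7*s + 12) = (s - 2)/(s - 3)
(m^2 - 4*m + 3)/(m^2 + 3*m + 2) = (m^2 - 4*m + 3)/(m^2 + 3*m + 2)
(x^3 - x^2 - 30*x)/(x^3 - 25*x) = (x - 6)/(x - 5)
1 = 1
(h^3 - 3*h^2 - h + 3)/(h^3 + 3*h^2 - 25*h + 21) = (h + 1)/(h + 7)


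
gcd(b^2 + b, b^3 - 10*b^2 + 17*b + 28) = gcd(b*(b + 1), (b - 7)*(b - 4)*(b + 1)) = b + 1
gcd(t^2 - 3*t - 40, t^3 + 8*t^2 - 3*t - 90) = t + 5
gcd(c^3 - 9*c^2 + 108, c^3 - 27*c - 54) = c^2 - 3*c - 18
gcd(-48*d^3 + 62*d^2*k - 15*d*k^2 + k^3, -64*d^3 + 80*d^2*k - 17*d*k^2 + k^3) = 8*d^2 - 9*d*k + k^2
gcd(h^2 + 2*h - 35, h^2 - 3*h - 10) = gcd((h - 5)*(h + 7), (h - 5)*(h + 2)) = h - 5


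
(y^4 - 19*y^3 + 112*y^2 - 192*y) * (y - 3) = y^5 - 22*y^4 + 169*y^3 - 528*y^2 + 576*y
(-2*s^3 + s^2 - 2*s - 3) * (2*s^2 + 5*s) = -4*s^5 - 8*s^4 + s^3 - 16*s^2 - 15*s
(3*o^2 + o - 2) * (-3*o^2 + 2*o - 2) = -9*o^4 + 3*o^3 + 2*o^2 - 6*o + 4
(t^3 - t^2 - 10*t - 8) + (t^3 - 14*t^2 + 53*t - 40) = 2*t^3 - 15*t^2 + 43*t - 48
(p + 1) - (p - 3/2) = 5/2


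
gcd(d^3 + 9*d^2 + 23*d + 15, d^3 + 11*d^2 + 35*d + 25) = d^2 + 6*d + 5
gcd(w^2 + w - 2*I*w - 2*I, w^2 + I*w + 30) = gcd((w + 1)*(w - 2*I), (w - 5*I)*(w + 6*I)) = 1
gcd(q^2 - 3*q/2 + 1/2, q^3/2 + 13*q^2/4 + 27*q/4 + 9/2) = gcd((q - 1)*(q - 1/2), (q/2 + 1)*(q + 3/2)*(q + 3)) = 1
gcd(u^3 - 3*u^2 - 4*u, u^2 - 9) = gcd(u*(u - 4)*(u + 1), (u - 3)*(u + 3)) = 1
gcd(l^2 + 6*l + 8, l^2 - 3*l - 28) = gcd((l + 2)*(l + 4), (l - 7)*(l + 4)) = l + 4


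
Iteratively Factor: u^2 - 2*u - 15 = (u - 5)*(u + 3)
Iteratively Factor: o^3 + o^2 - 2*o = (o)*(o^2 + o - 2) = o*(o - 1)*(o + 2)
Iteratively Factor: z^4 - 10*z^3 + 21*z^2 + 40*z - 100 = (z - 5)*(z^3 - 5*z^2 - 4*z + 20) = (z - 5)^2*(z^2 - 4) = (z - 5)^2*(z + 2)*(z - 2)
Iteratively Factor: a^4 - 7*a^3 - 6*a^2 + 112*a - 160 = (a - 5)*(a^3 - 2*a^2 - 16*a + 32) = (a - 5)*(a - 2)*(a^2 - 16) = (a - 5)*(a - 2)*(a + 4)*(a - 4)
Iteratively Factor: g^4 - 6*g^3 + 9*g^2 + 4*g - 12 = (g - 3)*(g^3 - 3*g^2 + 4) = (g - 3)*(g - 2)*(g^2 - g - 2) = (g - 3)*(g - 2)^2*(g + 1)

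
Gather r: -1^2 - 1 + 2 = 0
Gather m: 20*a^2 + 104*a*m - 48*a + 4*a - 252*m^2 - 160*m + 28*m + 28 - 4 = 20*a^2 - 44*a - 252*m^2 + m*(104*a - 132) + 24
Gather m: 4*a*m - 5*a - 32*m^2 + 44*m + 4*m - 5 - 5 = -5*a - 32*m^2 + m*(4*a + 48) - 10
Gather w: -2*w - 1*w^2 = -w^2 - 2*w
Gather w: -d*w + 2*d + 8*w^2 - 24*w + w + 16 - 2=2*d + 8*w^2 + w*(-d - 23) + 14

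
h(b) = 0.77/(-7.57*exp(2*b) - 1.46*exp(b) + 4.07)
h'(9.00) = 0.00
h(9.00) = 0.00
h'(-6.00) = 0.00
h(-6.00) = 0.19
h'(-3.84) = 0.00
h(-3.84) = 0.19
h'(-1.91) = 0.03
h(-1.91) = 0.21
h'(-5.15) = 0.00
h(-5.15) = 0.19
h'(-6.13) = 0.00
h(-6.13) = 0.19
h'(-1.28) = 0.13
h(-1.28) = 0.25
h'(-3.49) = 0.00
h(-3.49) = 0.19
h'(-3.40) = 0.00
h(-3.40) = 0.19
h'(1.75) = 0.01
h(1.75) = -0.00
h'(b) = 0.77*(15.14*exp(2*b) + 1.46*exp(b))/(-7.57*exp(2*b) - 1.46*exp(b) + 4.07)^2 = (11.6578*exp(b) + 1.1242)*exp(b)/(7.57*exp(2*b) + 1.46*exp(b) - 4.07)^2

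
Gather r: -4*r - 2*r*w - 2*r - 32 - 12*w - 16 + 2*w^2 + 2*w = r*(-2*w - 6) + 2*w^2 - 10*w - 48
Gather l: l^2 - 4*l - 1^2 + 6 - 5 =l^2 - 4*l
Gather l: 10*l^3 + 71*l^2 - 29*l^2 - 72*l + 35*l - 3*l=10*l^3 + 42*l^2 - 40*l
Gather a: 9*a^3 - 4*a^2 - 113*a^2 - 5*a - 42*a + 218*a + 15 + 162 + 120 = 9*a^3 - 117*a^2 + 171*a + 297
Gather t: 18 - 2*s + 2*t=-2*s + 2*t + 18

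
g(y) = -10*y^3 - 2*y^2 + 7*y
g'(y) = -30*y^2 - 4*y + 7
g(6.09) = -2290.21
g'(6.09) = -1130.00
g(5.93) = -2114.10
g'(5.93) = -1071.67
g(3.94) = -615.10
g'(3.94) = -474.47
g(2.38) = -129.48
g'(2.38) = -172.45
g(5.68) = -1857.27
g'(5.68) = -983.59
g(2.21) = -102.24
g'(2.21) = -148.36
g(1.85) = -57.21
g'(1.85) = -103.08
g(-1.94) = 51.91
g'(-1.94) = -98.15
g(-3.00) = 231.00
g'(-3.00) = -251.00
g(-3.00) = 231.00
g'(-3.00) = -251.00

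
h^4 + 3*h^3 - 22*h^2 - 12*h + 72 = (h - 3)*(h - 2)*(h + 2)*(h + 6)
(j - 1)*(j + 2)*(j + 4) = j^3 + 5*j^2 + 2*j - 8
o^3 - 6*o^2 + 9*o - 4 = (o - 4)*(o - 1)^2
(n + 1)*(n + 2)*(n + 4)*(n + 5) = n^4 + 12*n^3 + 49*n^2 + 78*n + 40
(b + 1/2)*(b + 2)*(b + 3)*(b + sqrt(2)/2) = b^4 + sqrt(2)*b^3/2 + 11*b^3/2 + 11*sqrt(2)*b^2/4 + 17*b^2/2 + 3*b + 17*sqrt(2)*b/4 + 3*sqrt(2)/2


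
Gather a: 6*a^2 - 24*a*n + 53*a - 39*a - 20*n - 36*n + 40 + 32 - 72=6*a^2 + a*(14 - 24*n) - 56*n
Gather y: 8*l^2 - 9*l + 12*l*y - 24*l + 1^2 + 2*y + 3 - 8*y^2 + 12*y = 8*l^2 - 33*l - 8*y^2 + y*(12*l + 14) + 4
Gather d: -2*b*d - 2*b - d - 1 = -2*b + d*(-2*b - 1) - 1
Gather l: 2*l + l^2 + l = l^2 + 3*l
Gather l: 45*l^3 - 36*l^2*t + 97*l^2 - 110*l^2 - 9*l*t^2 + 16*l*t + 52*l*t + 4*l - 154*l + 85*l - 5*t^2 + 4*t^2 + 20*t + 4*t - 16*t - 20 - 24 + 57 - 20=45*l^3 + l^2*(-36*t - 13) + l*(-9*t^2 + 68*t - 65) - t^2 + 8*t - 7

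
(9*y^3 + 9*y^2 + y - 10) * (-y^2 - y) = -9*y^5 - 18*y^4 - 10*y^3 + 9*y^2 + 10*y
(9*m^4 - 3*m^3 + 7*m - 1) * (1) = 9*m^4 - 3*m^3 + 7*m - 1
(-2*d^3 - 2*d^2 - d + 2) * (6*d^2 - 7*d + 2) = -12*d^5 + 2*d^4 + 4*d^3 + 15*d^2 - 16*d + 4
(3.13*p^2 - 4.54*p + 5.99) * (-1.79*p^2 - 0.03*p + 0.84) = -5.6027*p^4 + 8.0327*p^3 - 7.9567*p^2 - 3.9933*p + 5.0316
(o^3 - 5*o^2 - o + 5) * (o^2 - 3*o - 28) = o^5 - 8*o^4 - 14*o^3 + 148*o^2 + 13*o - 140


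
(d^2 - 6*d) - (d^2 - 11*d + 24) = 5*d - 24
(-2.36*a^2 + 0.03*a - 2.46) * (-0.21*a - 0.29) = 0.4956*a^3 + 0.6781*a^2 + 0.5079*a + 0.7134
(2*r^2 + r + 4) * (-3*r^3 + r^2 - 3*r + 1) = -6*r^5 - r^4 - 17*r^3 + 3*r^2 - 11*r + 4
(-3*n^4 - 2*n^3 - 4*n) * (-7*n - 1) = 21*n^5 + 17*n^4 + 2*n^3 + 28*n^2 + 4*n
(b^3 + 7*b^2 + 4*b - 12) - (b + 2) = b^3 + 7*b^2 + 3*b - 14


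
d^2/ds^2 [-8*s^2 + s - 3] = -16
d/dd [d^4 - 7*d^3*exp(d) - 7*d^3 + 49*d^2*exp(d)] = d*(-7*d^2*exp(d) + 4*d^2 + 28*d*exp(d) - 21*d + 98*exp(d))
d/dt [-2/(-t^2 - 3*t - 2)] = 2*(-2*t - 3)/(t^2 + 3*t + 2)^2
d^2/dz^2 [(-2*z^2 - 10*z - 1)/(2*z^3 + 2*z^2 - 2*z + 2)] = 2*(-z^6 - 15*z^5 - 21*z^4 - 8*z^3 + 33*z^2 + 18*z - 6)/(z^9 + 3*z^8 - 2*z^6 + 6*z^5 - 4*z^3 + 6*z^2 - 3*z + 1)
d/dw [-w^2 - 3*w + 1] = -2*w - 3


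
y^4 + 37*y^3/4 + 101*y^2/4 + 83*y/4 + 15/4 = (y + 1/4)*(y + 1)*(y + 3)*(y + 5)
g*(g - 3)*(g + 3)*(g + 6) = g^4 + 6*g^3 - 9*g^2 - 54*g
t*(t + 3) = t^2 + 3*t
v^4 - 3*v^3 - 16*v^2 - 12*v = v*(v - 6)*(v + 1)*(v + 2)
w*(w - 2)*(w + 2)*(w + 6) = w^4 + 6*w^3 - 4*w^2 - 24*w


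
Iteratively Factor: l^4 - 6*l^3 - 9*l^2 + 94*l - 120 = (l - 5)*(l^3 - l^2 - 14*l + 24) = (l - 5)*(l + 4)*(l^2 - 5*l + 6) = (l - 5)*(l - 3)*(l + 4)*(l - 2)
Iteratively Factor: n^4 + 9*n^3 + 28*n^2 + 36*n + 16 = (n + 1)*(n^3 + 8*n^2 + 20*n + 16) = (n + 1)*(n + 4)*(n^2 + 4*n + 4) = (n + 1)*(n + 2)*(n + 4)*(n + 2)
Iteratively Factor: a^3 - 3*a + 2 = (a + 2)*(a^2 - 2*a + 1) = (a - 1)*(a + 2)*(a - 1)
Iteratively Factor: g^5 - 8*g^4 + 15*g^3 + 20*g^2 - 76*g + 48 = (g - 4)*(g^4 - 4*g^3 - g^2 + 16*g - 12) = (g - 4)*(g + 2)*(g^3 - 6*g^2 + 11*g - 6) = (g - 4)*(g - 3)*(g + 2)*(g^2 - 3*g + 2) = (g - 4)*(g - 3)*(g - 2)*(g + 2)*(g - 1)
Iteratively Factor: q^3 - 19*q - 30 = (q - 5)*(q^2 + 5*q + 6) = (q - 5)*(q + 2)*(q + 3)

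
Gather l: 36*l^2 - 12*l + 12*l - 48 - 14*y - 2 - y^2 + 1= 36*l^2 - y^2 - 14*y - 49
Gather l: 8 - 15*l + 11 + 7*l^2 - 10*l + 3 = 7*l^2 - 25*l + 22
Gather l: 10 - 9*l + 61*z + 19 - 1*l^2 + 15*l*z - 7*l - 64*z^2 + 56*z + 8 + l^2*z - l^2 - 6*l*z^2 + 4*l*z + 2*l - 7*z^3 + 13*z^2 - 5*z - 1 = l^2*(z - 2) + l*(-6*z^2 + 19*z - 14) - 7*z^3 - 51*z^2 + 112*z + 36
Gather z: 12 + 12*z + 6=12*z + 18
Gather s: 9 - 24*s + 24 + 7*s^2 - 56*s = 7*s^2 - 80*s + 33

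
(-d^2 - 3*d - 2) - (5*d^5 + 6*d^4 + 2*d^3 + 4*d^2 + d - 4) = -5*d^5 - 6*d^4 - 2*d^3 - 5*d^2 - 4*d + 2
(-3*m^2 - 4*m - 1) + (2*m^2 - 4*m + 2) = -m^2 - 8*m + 1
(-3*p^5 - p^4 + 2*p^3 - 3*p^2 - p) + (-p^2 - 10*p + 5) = -3*p^5 - p^4 + 2*p^3 - 4*p^2 - 11*p + 5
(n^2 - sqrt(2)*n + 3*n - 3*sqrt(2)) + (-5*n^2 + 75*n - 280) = -4*n^2 - sqrt(2)*n + 78*n - 280 - 3*sqrt(2)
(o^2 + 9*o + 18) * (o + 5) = o^3 + 14*o^2 + 63*o + 90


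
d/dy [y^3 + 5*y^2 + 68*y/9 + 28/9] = 3*y^2 + 10*y + 68/9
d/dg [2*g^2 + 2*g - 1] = 4*g + 2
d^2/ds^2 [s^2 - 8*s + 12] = 2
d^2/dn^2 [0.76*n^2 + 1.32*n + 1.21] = 1.52000000000000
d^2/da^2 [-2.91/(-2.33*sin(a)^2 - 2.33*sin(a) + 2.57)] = (-63.192396*sin(a)^4 - 47.394297*sin(a)^3 + 9.28901100000003*sin(a)^2 + 77.363223*sin(a) + 66.44694)/(2.33*sin(a)^2 + 2.33*sin(a) - 2.57)^3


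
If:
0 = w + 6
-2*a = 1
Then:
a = -1/2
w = -6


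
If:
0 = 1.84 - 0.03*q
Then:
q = 61.33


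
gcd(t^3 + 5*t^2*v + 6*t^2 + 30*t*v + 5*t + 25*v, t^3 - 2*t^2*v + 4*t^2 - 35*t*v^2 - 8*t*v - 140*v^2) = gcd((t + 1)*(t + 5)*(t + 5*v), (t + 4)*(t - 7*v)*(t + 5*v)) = t + 5*v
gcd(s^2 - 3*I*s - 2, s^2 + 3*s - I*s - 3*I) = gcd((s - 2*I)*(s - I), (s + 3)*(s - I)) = s - I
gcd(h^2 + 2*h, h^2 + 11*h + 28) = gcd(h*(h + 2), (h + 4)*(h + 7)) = 1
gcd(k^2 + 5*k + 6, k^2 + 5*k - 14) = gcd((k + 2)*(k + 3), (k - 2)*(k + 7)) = 1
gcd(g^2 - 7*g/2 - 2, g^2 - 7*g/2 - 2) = g^2 - 7*g/2 - 2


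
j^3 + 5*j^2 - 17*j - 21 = (j - 3)*(j + 1)*(j + 7)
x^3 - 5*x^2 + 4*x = x*(x - 4)*(x - 1)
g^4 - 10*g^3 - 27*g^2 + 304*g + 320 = (g - 8)^2*(g + 1)*(g + 5)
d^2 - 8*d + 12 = (d - 6)*(d - 2)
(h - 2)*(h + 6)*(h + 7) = h^3 + 11*h^2 + 16*h - 84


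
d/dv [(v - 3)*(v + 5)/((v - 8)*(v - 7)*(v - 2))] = (-v^4 - 4*v^3 + 165*v^2 - 734*v + 1066)/(v^6 - 34*v^5 + 461*v^4 - 3148*v^3 + 11204*v^2 - 19264*v + 12544)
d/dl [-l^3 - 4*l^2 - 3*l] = -3*l^2 - 8*l - 3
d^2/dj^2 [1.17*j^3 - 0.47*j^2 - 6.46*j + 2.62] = 7.02*j - 0.94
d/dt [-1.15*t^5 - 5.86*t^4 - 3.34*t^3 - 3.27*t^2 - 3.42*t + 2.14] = -5.75*t^4 - 23.44*t^3 - 10.02*t^2 - 6.54*t - 3.42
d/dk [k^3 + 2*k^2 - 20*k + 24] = 3*k^2 + 4*k - 20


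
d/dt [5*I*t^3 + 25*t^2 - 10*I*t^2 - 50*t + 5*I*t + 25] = 15*I*t^2 + t*(50 - 20*I) - 50 + 5*I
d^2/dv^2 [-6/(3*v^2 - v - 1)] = 12*(-9*v^2 + 3*v + (6*v - 1)^2 + 3)/(-3*v^2 + v + 1)^3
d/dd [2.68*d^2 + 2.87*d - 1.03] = 5.36*d + 2.87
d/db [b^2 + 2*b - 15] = 2*b + 2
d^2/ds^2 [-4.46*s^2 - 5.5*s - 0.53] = -8.92000000000000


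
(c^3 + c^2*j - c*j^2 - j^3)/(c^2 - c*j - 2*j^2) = (c^2 - j^2)/(c - 2*j)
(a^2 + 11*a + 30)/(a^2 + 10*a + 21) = (a^2 + 11*a + 30)/(a^2 + 10*a + 21)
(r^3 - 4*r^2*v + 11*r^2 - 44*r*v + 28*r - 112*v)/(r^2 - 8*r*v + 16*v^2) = (r^2 + 11*r + 28)/(r - 4*v)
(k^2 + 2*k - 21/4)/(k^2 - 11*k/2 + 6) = (k + 7/2)/(k - 4)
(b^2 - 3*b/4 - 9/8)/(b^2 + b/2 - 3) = (b + 3/4)/(b + 2)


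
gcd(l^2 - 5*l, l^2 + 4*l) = l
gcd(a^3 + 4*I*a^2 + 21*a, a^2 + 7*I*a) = a^2 + 7*I*a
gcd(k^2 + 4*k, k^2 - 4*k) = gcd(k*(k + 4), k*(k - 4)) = k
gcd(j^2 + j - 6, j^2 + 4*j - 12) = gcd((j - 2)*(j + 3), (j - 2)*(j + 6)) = j - 2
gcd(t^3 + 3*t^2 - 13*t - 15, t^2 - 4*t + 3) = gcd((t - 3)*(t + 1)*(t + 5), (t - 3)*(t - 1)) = t - 3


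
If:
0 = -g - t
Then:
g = -t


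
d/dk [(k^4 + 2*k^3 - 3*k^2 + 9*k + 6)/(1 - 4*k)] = 3*(-4*k^4 - 4*k^3 + 6*k^2 - 2*k + 11)/(16*k^2 - 8*k + 1)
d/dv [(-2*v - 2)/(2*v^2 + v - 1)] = 4/(4*v^2 - 4*v + 1)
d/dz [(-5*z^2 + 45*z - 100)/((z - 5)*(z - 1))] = -15/(z^2 - 2*z + 1)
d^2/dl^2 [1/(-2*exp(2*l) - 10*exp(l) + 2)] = (-(2*exp(l) + 5)^2*exp(l) + (4*exp(l) + 5)*(exp(2*l) + 5*exp(l) - 1)/2)*exp(l)/(exp(2*l) + 5*exp(l) - 1)^3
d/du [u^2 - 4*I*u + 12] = 2*u - 4*I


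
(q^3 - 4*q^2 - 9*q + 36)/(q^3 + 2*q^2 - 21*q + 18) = (q^2 - q - 12)/(q^2 + 5*q - 6)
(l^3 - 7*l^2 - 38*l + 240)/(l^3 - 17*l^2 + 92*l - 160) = (l + 6)/(l - 4)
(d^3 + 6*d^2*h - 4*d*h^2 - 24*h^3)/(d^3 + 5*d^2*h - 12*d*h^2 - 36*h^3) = (d - 2*h)/(d - 3*h)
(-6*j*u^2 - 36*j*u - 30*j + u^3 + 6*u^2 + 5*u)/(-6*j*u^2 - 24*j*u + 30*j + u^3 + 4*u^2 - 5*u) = (u + 1)/(u - 1)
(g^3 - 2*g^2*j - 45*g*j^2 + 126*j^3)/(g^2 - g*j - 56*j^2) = (g^2 - 9*g*j + 18*j^2)/(g - 8*j)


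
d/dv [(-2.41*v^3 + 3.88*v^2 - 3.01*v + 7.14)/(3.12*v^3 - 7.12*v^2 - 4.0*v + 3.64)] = (5.0536*v^4 + 38.0624*v^3 - 130.0988*v^2 + 129.92*v + 17.6036)/(9.7344*v^6 - 44.4288*v^5 + 25.7344*v^4 + 79.6736*v^3 - 35.8336*v^2 - 29.12*v + 13.2496)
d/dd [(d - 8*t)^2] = 2*d - 16*t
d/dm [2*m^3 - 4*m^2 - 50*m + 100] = 6*m^2 - 8*m - 50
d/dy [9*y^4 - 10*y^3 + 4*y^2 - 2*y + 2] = 36*y^3 - 30*y^2 + 8*y - 2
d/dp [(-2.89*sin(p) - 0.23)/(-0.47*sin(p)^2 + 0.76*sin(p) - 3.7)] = (-1.3583*sin(p)^2 - 0.2162*sin(p) + 10.8678)*cos(p)/(0.2209*sin(p)^4 - 0.7144*sin(p)^3 + 4.0556*sin(p)^2 - 5.624*sin(p) + 13.69)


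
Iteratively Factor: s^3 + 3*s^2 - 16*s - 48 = (s + 3)*(s^2 - 16) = (s + 3)*(s + 4)*(s - 4)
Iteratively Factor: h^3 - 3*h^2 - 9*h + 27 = (h + 3)*(h^2 - 6*h + 9) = (h - 3)*(h + 3)*(h - 3)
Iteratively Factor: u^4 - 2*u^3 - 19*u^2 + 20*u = (u + 4)*(u^3 - 6*u^2 + 5*u) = u*(u + 4)*(u^2 - 6*u + 5) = u*(u - 1)*(u + 4)*(u - 5)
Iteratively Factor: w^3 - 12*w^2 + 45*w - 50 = (w - 2)*(w^2 - 10*w + 25) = (w - 5)*(w - 2)*(w - 5)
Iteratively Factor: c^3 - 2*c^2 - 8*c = (c)*(c^2 - 2*c - 8) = c*(c + 2)*(c - 4)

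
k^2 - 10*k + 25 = (k - 5)^2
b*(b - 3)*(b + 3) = b^3 - 9*b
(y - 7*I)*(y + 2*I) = y^2 - 5*I*y + 14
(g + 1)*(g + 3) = g^2 + 4*g + 3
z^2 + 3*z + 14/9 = (z + 2/3)*(z + 7/3)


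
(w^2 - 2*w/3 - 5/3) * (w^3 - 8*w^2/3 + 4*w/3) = w^5 - 10*w^4/3 + 13*w^3/9 + 32*w^2/9 - 20*w/9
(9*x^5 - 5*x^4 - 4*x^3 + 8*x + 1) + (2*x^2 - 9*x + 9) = 9*x^5 - 5*x^4 - 4*x^3 + 2*x^2 - x + 10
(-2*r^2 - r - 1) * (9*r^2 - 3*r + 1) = -18*r^4 - 3*r^3 - 8*r^2 + 2*r - 1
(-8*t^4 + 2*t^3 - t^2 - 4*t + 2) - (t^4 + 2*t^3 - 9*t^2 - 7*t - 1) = -9*t^4 + 8*t^2 + 3*t + 3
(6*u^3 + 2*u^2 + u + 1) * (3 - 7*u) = -42*u^4 + 4*u^3 - u^2 - 4*u + 3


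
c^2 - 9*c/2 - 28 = (c - 8)*(c + 7/2)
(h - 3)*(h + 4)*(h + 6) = h^3 + 7*h^2 - 6*h - 72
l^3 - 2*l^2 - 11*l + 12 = (l - 4)*(l - 1)*(l + 3)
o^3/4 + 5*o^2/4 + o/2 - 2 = (o/4 + 1)*(o - 1)*(o + 2)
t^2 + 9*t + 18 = (t + 3)*(t + 6)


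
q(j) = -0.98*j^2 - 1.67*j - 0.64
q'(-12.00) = 21.85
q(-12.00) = -121.72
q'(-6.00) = 10.09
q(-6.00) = -25.90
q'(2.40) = -6.37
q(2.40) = -10.29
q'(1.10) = -3.83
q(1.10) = -3.66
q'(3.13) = -7.80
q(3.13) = -15.47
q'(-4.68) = 7.50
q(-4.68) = -14.29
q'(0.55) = -2.75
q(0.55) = -1.85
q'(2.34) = -6.26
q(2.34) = -9.91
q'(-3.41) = 5.01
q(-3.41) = -6.34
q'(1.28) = -4.18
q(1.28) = -4.38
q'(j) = -1.96*j - 1.67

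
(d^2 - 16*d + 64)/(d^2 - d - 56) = (d - 8)/(d + 7)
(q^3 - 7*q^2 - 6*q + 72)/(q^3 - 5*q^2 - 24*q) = (q^2 - 10*q + 24)/(q*(q - 8))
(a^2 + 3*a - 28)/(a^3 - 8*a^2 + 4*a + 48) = (a + 7)/(a^2 - 4*a - 12)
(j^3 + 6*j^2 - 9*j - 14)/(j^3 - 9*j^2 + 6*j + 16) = (j + 7)/(j - 8)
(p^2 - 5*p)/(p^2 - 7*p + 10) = p/(p - 2)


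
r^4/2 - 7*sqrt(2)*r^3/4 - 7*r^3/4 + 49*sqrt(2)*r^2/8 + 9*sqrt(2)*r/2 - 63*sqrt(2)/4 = (r/2 + sqrt(2)/2)*(r - 7/2)*(r - 3*sqrt(2))*(r - 3*sqrt(2)/2)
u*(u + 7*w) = u^2 + 7*u*w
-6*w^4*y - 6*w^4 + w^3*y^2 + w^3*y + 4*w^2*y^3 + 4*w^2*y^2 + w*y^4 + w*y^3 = (-w + y)*(2*w + y)*(3*w + y)*(w*y + w)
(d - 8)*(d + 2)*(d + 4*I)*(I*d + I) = I*d^4 - 4*d^3 - 5*I*d^3 + 20*d^2 - 22*I*d^2 + 88*d - 16*I*d + 64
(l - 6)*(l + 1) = l^2 - 5*l - 6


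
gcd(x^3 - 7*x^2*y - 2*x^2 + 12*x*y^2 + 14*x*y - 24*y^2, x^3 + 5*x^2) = 1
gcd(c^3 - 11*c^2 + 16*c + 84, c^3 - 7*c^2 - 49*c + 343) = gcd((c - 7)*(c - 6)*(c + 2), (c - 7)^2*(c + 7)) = c - 7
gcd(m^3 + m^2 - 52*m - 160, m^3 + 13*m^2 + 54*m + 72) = m + 4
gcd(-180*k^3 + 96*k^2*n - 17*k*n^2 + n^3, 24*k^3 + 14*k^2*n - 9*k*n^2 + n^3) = 6*k - n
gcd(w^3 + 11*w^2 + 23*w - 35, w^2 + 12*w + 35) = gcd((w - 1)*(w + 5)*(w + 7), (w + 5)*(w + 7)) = w^2 + 12*w + 35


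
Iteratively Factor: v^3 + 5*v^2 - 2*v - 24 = (v + 3)*(v^2 + 2*v - 8) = (v - 2)*(v + 3)*(v + 4)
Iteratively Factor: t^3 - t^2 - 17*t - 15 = (t - 5)*(t^2 + 4*t + 3) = (t - 5)*(t + 3)*(t + 1)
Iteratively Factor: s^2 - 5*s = (s)*(s - 5)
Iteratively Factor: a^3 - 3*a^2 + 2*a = (a - 2)*(a^2 - a) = (a - 2)*(a - 1)*(a)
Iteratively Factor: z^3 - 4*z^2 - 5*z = (z - 5)*(z^2 + z) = z*(z - 5)*(z + 1)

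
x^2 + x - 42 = (x - 6)*(x + 7)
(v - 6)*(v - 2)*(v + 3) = v^3 - 5*v^2 - 12*v + 36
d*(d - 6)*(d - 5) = d^3 - 11*d^2 + 30*d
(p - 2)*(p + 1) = p^2 - p - 2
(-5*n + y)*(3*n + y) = -15*n^2 - 2*n*y + y^2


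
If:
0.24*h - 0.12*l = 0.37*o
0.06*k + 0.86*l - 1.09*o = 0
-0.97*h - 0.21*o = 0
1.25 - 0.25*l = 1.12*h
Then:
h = 0.24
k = -76.42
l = 3.92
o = -1.11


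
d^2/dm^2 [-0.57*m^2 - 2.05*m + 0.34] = -1.14000000000000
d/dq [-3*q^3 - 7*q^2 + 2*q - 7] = -9*q^2 - 14*q + 2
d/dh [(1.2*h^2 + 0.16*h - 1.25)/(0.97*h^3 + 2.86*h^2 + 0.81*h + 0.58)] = (-1.164*h^4 - 0.3104*h^3 + 4.1519*h^2 + 8.542*h + 1.1053)/(0.9409*h^6 + 5.5484*h^5 + 9.751*h^4 + 5.7584*h^3 + 3.9737*h^2 + 0.9396*h + 0.3364)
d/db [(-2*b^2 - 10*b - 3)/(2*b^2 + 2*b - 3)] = 4*(4*b^2 + 6*b + 9)/(4*b^4 + 8*b^3 - 8*b^2 - 12*b + 9)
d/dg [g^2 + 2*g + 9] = 2*g + 2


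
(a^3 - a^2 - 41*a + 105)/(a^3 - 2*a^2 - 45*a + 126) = (a - 5)/(a - 6)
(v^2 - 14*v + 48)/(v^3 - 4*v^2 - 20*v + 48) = (v - 8)/(v^2 + 2*v - 8)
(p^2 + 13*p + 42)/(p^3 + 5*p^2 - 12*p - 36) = (p + 7)/(p^2 - p - 6)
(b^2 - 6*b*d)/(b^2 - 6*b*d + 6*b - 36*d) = b/(b + 6)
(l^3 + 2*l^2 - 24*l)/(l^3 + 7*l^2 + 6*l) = (l - 4)/(l + 1)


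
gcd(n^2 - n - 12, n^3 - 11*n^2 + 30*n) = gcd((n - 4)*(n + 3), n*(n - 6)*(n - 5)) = 1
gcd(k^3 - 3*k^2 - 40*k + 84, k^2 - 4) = k - 2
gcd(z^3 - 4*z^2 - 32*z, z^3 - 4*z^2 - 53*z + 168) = z - 8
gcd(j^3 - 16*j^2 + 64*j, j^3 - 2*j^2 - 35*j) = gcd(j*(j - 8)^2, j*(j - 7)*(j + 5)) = j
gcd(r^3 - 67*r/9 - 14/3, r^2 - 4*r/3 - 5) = r - 3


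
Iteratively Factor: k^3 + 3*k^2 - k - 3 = (k + 1)*(k^2 + 2*k - 3) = (k - 1)*(k + 1)*(k + 3)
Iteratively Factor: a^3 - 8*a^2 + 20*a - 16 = (a - 4)*(a^2 - 4*a + 4) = (a - 4)*(a - 2)*(a - 2)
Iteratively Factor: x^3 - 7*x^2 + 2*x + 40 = (x + 2)*(x^2 - 9*x + 20) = (x - 4)*(x + 2)*(x - 5)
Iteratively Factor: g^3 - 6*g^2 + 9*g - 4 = (g - 1)*(g^2 - 5*g + 4) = (g - 1)^2*(g - 4)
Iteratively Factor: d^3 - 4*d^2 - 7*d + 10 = (d - 1)*(d^2 - 3*d - 10) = (d - 1)*(d + 2)*(d - 5)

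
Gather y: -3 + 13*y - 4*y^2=-4*y^2 + 13*y - 3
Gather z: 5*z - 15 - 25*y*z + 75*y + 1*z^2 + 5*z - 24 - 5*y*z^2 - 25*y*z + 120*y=195*y + z^2*(1 - 5*y) + z*(10 - 50*y) - 39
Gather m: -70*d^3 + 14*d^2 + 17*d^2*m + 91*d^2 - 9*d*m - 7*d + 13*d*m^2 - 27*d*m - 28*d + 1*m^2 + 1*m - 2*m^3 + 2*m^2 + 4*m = -70*d^3 + 105*d^2 - 35*d - 2*m^3 + m^2*(13*d + 3) + m*(17*d^2 - 36*d + 5)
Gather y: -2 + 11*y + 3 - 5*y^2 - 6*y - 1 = -5*y^2 + 5*y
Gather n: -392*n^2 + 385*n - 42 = -392*n^2 + 385*n - 42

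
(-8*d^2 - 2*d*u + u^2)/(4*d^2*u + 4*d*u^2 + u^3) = (-4*d + u)/(u*(2*d + u))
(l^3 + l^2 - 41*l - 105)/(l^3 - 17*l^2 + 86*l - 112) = (l^2 + 8*l + 15)/(l^2 - 10*l + 16)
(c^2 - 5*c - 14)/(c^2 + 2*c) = (c - 7)/c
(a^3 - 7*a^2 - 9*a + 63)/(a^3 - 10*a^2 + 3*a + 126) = (a - 3)/(a - 6)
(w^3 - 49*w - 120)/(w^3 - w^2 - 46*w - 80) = (w + 3)/(w + 2)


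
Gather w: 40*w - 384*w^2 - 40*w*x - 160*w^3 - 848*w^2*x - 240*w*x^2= -160*w^3 + w^2*(-848*x - 384) + w*(-240*x^2 - 40*x + 40)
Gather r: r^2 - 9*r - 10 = r^2 - 9*r - 10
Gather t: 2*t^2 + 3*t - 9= 2*t^2 + 3*t - 9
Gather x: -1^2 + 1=0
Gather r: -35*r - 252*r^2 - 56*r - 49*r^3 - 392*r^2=-49*r^3 - 644*r^2 - 91*r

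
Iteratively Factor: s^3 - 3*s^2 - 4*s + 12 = (s - 3)*(s^2 - 4) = (s - 3)*(s + 2)*(s - 2)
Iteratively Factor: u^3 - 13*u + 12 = (u + 4)*(u^2 - 4*u + 3) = (u - 1)*(u + 4)*(u - 3)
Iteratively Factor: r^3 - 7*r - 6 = (r + 1)*(r^2 - r - 6) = (r + 1)*(r + 2)*(r - 3)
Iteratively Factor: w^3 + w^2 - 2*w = (w)*(w^2 + w - 2) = w*(w - 1)*(w + 2)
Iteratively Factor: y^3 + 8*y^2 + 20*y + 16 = (y + 4)*(y^2 + 4*y + 4) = (y + 2)*(y + 4)*(y + 2)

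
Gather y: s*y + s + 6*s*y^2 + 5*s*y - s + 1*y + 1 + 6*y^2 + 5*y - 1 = y^2*(6*s + 6) + y*(6*s + 6)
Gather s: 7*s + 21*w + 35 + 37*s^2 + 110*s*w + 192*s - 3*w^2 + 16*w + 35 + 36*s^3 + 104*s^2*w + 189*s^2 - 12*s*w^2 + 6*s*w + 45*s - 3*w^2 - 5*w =36*s^3 + s^2*(104*w + 226) + s*(-12*w^2 + 116*w + 244) - 6*w^2 + 32*w + 70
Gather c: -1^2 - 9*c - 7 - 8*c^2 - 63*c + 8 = -8*c^2 - 72*c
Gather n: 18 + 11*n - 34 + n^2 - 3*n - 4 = n^2 + 8*n - 20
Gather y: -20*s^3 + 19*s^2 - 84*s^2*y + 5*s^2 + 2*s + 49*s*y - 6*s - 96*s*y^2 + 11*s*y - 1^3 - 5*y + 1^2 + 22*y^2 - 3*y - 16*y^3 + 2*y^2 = -20*s^3 + 24*s^2 - 4*s - 16*y^3 + y^2*(24 - 96*s) + y*(-84*s^2 + 60*s - 8)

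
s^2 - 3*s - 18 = (s - 6)*(s + 3)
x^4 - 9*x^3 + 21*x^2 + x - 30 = (x - 5)*(x - 3)*(x - 2)*(x + 1)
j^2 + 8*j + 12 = (j + 2)*(j + 6)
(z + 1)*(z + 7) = z^2 + 8*z + 7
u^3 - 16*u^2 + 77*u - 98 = (u - 7)^2*(u - 2)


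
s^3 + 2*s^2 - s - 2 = (s - 1)*(s + 1)*(s + 2)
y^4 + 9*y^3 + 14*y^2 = y^2*(y + 2)*(y + 7)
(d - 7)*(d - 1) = d^2 - 8*d + 7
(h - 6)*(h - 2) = h^2 - 8*h + 12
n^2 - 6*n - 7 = (n - 7)*(n + 1)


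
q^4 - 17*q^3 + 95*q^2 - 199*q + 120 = (q - 8)*(q - 5)*(q - 3)*(q - 1)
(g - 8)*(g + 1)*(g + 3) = g^3 - 4*g^2 - 29*g - 24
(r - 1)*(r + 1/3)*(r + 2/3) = r^3 - 7*r/9 - 2/9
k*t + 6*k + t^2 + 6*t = (k + t)*(t + 6)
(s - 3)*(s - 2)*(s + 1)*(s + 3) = s^4 - s^3 - 11*s^2 + 9*s + 18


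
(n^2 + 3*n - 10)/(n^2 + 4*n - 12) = (n + 5)/(n + 6)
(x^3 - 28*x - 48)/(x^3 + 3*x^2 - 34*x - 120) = (x + 2)/(x + 5)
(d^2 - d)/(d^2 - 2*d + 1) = d/(d - 1)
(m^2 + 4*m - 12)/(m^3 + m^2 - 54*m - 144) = (m - 2)/(m^2 - 5*m - 24)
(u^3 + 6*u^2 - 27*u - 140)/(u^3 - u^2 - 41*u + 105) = (u + 4)/(u - 3)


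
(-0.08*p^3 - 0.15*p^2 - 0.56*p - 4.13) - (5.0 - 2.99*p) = -0.08*p^3 - 0.15*p^2 + 2.43*p - 9.13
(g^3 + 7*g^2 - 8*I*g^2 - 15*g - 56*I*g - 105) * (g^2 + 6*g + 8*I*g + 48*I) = g^5 + 13*g^4 + 91*g^3 + 637*g^2 - 120*I*g^2 + 2058*g - 1560*I*g - 5040*I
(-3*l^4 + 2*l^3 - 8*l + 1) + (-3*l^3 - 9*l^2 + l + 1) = -3*l^4 - l^3 - 9*l^2 - 7*l + 2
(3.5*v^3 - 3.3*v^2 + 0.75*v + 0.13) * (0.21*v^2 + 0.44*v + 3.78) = 0.735*v^5 + 0.847*v^4 + 11.9355*v^3 - 12.1167*v^2 + 2.8922*v + 0.4914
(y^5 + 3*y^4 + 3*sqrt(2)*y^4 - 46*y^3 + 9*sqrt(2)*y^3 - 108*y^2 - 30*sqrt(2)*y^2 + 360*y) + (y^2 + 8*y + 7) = y^5 + 3*y^4 + 3*sqrt(2)*y^4 - 46*y^3 + 9*sqrt(2)*y^3 - 107*y^2 - 30*sqrt(2)*y^2 + 368*y + 7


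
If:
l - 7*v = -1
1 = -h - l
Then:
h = -7*v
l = 7*v - 1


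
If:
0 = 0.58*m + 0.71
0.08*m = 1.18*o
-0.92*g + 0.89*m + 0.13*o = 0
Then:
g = -1.20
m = -1.22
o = -0.08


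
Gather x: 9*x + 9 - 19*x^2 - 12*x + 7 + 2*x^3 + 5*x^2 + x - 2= 2*x^3 - 14*x^2 - 2*x + 14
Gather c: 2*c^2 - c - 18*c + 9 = 2*c^2 - 19*c + 9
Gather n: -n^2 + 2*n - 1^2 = -n^2 + 2*n - 1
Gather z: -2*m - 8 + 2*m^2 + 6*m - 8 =2*m^2 + 4*m - 16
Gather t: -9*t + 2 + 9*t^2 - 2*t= 9*t^2 - 11*t + 2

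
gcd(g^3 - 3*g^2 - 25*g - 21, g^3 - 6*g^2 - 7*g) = g^2 - 6*g - 7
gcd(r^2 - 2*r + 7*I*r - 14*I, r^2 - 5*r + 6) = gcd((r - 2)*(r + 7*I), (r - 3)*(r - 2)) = r - 2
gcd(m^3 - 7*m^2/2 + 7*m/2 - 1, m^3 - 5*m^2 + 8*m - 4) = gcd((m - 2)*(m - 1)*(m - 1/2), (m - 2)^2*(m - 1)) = m^2 - 3*m + 2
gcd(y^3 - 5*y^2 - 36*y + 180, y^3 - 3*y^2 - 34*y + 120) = y^2 + y - 30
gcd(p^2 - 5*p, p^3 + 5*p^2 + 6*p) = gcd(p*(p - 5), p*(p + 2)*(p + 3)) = p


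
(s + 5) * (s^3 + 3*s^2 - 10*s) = s^4 + 8*s^3 + 5*s^2 - 50*s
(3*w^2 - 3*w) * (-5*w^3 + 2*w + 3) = -15*w^5 + 15*w^4 + 6*w^3 + 3*w^2 - 9*w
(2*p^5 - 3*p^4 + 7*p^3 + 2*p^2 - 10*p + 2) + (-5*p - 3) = 2*p^5 - 3*p^4 + 7*p^3 + 2*p^2 - 15*p - 1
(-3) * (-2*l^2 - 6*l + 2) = 6*l^2 + 18*l - 6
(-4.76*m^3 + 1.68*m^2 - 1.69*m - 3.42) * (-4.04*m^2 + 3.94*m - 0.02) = 19.2304*m^5 - 25.5416*m^4 + 13.542*m^3 + 7.1246*m^2 - 13.441*m + 0.0684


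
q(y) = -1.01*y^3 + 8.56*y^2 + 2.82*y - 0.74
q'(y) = -3.03*y^2 + 17.12*y + 2.82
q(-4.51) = 253.30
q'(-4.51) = -136.02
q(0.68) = 4.82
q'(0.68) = 13.06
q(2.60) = 46.71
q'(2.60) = 26.85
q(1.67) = 23.14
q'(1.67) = 22.96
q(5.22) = 103.57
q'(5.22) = 9.62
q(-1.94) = 33.38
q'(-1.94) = -41.80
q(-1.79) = 27.43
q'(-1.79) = -37.53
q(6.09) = 105.78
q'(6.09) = -5.30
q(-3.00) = 95.11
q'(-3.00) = -75.81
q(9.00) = -18.29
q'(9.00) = -88.53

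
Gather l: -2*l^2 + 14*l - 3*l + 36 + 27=-2*l^2 + 11*l + 63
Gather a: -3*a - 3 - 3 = -3*a - 6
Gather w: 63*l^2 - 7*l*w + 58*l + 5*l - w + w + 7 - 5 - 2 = 63*l^2 - 7*l*w + 63*l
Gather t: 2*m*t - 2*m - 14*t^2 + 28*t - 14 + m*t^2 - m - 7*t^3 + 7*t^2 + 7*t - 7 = -3*m - 7*t^3 + t^2*(m - 7) + t*(2*m + 35) - 21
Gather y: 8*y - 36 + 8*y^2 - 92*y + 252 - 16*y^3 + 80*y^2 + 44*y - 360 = -16*y^3 + 88*y^2 - 40*y - 144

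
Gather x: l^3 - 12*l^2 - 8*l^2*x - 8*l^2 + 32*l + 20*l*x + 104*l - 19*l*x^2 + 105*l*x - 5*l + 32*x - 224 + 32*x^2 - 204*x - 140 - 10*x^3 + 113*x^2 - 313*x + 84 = l^3 - 20*l^2 + 131*l - 10*x^3 + x^2*(145 - 19*l) + x*(-8*l^2 + 125*l - 485) - 280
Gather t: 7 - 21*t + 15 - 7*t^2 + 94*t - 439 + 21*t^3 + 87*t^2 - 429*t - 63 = 21*t^3 + 80*t^2 - 356*t - 480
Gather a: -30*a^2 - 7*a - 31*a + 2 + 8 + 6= -30*a^2 - 38*a + 16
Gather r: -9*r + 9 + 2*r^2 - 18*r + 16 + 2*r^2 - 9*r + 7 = 4*r^2 - 36*r + 32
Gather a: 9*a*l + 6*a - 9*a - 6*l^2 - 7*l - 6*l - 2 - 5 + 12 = a*(9*l - 3) - 6*l^2 - 13*l + 5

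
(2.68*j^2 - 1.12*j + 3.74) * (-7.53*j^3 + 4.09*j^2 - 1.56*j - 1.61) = -20.1804*j^5 + 19.3948*j^4 - 36.9238*j^3 + 12.729*j^2 - 4.0312*j - 6.0214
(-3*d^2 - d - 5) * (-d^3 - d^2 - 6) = 3*d^5 + 4*d^4 + 6*d^3 + 23*d^2 + 6*d + 30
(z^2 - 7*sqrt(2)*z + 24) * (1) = z^2 - 7*sqrt(2)*z + 24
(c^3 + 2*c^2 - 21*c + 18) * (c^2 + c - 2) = c^5 + 3*c^4 - 21*c^3 - 7*c^2 + 60*c - 36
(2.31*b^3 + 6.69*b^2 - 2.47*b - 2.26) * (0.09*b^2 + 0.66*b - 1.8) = 0.2079*b^5 + 2.1267*b^4 + 0.0351000000000008*b^3 - 13.8756*b^2 + 2.9544*b + 4.068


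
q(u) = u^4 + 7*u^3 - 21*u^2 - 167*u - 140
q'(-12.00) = -3551.00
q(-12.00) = 7480.00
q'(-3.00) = 40.00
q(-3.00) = 64.00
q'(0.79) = -185.10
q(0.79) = -281.20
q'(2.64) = -57.92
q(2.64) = -549.87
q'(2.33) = -100.26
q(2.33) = -525.10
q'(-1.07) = -102.92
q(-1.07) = 7.38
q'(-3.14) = 48.10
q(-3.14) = 57.83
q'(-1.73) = -52.20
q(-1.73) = 58.77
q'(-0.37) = -148.79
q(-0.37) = -81.42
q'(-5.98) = -20.26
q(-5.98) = -110.43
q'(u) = 4*u^3 + 21*u^2 - 42*u - 167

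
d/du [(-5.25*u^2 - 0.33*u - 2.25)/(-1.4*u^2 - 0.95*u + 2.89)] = (4.5255*u^2 - 36.645*u - 3.0912)/(1.96*u^4 + 2.66*u^3 - 7.1895*u^2 - 5.491*u + 8.3521)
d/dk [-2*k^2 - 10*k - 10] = -4*k - 10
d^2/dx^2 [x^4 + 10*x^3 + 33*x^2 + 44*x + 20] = 12*x^2 + 60*x + 66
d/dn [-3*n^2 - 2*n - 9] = -6*n - 2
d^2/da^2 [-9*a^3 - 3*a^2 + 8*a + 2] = -54*a - 6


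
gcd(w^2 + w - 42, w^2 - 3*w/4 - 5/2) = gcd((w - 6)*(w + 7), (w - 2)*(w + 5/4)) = 1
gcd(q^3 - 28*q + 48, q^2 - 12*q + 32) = q - 4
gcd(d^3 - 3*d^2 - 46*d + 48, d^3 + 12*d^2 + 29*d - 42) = d^2 + 5*d - 6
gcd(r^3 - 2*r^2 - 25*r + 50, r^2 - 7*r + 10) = r^2 - 7*r + 10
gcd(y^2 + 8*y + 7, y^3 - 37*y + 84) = y + 7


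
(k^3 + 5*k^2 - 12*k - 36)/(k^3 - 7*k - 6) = (k + 6)/(k + 1)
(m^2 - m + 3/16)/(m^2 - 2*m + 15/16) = (4*m - 1)/(4*m - 5)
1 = 1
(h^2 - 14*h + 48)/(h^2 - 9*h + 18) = (h - 8)/(h - 3)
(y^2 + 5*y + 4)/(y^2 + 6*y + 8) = (y + 1)/(y + 2)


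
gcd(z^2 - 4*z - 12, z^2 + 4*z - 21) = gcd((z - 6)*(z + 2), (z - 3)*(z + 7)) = 1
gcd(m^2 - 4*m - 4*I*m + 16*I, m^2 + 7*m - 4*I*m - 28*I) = m - 4*I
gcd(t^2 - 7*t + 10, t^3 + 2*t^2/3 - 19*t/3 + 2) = t - 2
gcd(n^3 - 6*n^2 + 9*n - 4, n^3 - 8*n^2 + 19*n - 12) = n^2 - 5*n + 4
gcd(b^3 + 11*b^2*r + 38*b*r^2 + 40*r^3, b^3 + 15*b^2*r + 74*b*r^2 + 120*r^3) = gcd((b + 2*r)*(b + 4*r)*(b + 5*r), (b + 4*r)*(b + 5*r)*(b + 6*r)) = b^2 + 9*b*r + 20*r^2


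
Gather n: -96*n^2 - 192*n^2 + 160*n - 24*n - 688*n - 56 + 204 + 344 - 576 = -288*n^2 - 552*n - 84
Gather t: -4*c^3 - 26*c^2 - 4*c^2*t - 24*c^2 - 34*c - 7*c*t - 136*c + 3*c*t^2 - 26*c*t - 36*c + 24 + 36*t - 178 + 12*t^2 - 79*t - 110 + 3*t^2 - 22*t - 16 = -4*c^3 - 50*c^2 - 206*c + t^2*(3*c + 15) + t*(-4*c^2 - 33*c - 65) - 280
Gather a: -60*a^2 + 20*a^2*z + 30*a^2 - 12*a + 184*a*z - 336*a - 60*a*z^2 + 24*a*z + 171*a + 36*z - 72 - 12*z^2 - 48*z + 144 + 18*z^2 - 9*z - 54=a^2*(20*z - 30) + a*(-60*z^2 + 208*z - 177) + 6*z^2 - 21*z + 18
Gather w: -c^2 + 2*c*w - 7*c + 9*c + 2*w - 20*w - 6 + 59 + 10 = -c^2 + 2*c + w*(2*c - 18) + 63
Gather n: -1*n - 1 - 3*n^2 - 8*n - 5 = -3*n^2 - 9*n - 6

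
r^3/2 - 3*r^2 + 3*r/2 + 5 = (r/2 + 1/2)*(r - 5)*(r - 2)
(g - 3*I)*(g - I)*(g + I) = g^3 - 3*I*g^2 + g - 3*I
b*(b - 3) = b^2 - 3*b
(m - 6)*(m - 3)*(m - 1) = m^3 - 10*m^2 + 27*m - 18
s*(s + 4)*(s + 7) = s^3 + 11*s^2 + 28*s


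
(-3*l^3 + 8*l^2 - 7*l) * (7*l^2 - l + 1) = -21*l^5 + 59*l^4 - 60*l^3 + 15*l^2 - 7*l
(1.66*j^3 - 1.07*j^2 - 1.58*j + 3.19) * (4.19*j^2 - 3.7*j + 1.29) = 6.9554*j^5 - 10.6253*j^4 - 0.5198*j^3 + 17.8318*j^2 - 13.8412*j + 4.1151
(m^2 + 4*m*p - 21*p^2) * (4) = 4*m^2 + 16*m*p - 84*p^2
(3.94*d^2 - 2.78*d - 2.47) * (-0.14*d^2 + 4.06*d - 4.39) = -0.5516*d^4 + 16.3856*d^3 - 28.2376*d^2 + 2.176*d + 10.8433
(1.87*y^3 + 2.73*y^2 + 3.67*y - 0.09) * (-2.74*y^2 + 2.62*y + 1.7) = -5.1238*y^5 - 2.5808*y^4 + 0.2758*y^3 + 14.503*y^2 + 6.0032*y - 0.153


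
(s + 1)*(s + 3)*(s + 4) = s^3 + 8*s^2 + 19*s + 12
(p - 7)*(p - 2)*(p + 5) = p^3 - 4*p^2 - 31*p + 70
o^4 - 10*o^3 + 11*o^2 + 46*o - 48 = (o - 8)*(o - 3)*(o - 1)*(o + 2)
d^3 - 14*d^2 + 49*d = d*(d - 7)^2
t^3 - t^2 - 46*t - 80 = (t - 8)*(t + 2)*(t + 5)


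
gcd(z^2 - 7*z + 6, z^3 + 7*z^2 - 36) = 1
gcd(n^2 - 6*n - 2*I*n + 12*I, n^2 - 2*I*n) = n - 2*I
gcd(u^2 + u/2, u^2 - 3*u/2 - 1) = u + 1/2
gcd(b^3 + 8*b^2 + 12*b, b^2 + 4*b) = b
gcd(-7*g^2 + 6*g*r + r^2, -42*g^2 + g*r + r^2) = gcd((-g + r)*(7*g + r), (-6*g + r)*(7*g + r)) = 7*g + r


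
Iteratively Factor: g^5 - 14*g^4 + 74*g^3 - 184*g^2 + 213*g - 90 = (g - 3)*(g^4 - 11*g^3 + 41*g^2 - 61*g + 30) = (g - 3)*(g - 1)*(g^3 - 10*g^2 + 31*g - 30) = (g - 3)*(g - 2)*(g - 1)*(g^2 - 8*g + 15) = (g - 3)^2*(g - 2)*(g - 1)*(g - 5)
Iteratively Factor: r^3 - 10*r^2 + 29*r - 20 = (r - 4)*(r^2 - 6*r + 5) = (r - 4)*(r - 1)*(r - 5)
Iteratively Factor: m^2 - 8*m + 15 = (m - 3)*(m - 5)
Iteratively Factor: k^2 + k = (k + 1)*(k)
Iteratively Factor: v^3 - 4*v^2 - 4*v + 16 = (v - 2)*(v^2 - 2*v - 8) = (v - 4)*(v - 2)*(v + 2)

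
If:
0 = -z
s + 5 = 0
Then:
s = -5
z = 0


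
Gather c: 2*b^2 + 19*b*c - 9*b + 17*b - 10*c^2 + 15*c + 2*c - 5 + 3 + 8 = 2*b^2 + 8*b - 10*c^2 + c*(19*b + 17) + 6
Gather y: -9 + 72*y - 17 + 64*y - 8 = 136*y - 34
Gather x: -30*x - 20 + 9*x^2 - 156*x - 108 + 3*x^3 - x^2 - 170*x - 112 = 3*x^3 + 8*x^2 - 356*x - 240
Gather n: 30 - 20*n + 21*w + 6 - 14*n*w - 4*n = n*(-14*w - 24) + 21*w + 36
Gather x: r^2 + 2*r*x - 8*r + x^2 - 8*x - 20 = r^2 - 8*r + x^2 + x*(2*r - 8) - 20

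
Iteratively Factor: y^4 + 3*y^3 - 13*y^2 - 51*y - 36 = (y - 4)*(y^3 + 7*y^2 + 15*y + 9) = (y - 4)*(y + 3)*(y^2 + 4*y + 3) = (y - 4)*(y + 3)^2*(y + 1)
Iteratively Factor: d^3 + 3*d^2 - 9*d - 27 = (d + 3)*(d^2 - 9) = (d + 3)^2*(d - 3)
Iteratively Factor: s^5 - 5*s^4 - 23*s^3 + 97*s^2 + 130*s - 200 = (s + 4)*(s^4 - 9*s^3 + 13*s^2 + 45*s - 50) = (s - 1)*(s + 4)*(s^3 - 8*s^2 + 5*s + 50) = (s - 1)*(s + 2)*(s + 4)*(s^2 - 10*s + 25) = (s - 5)*(s - 1)*(s + 2)*(s + 4)*(s - 5)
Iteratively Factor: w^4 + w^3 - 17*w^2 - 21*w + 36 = (w + 3)*(w^3 - 2*w^2 - 11*w + 12) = (w - 4)*(w + 3)*(w^2 + 2*w - 3) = (w - 4)*(w + 3)^2*(w - 1)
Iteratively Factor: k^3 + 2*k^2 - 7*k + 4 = (k + 4)*(k^2 - 2*k + 1) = (k - 1)*(k + 4)*(k - 1)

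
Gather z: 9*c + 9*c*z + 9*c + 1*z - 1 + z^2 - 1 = 18*c + z^2 + z*(9*c + 1) - 2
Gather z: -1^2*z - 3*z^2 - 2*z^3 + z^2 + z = -2*z^3 - 2*z^2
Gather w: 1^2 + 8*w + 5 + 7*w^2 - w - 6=7*w^2 + 7*w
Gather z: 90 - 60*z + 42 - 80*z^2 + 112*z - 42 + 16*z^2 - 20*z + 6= -64*z^2 + 32*z + 96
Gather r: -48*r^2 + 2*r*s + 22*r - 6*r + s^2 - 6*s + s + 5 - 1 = -48*r^2 + r*(2*s + 16) + s^2 - 5*s + 4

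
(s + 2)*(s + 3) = s^2 + 5*s + 6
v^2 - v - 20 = (v - 5)*(v + 4)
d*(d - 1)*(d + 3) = d^3 + 2*d^2 - 3*d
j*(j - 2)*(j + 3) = j^3 + j^2 - 6*j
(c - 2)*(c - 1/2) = c^2 - 5*c/2 + 1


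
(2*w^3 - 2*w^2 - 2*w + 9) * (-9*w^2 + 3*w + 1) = -18*w^5 + 24*w^4 + 14*w^3 - 89*w^2 + 25*w + 9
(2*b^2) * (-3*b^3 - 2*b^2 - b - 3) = -6*b^5 - 4*b^4 - 2*b^3 - 6*b^2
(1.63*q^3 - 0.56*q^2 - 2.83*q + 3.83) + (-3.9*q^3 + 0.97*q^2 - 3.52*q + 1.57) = -2.27*q^3 + 0.41*q^2 - 6.35*q + 5.4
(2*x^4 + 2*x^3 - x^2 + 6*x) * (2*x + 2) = 4*x^5 + 8*x^4 + 2*x^3 + 10*x^2 + 12*x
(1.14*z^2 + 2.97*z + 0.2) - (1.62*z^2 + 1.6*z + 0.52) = -0.48*z^2 + 1.37*z - 0.32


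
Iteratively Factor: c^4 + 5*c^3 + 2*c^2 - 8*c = (c)*(c^3 + 5*c^2 + 2*c - 8) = c*(c + 4)*(c^2 + c - 2) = c*(c - 1)*(c + 4)*(c + 2)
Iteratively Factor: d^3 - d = (d)*(d^2 - 1) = d*(d + 1)*(d - 1)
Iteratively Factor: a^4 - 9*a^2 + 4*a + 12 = (a - 2)*(a^3 + 2*a^2 - 5*a - 6) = (a - 2)^2*(a^2 + 4*a + 3) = (a - 2)^2*(a + 1)*(a + 3)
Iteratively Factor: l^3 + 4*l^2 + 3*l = (l + 1)*(l^2 + 3*l) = l*(l + 1)*(l + 3)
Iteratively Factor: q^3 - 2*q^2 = (q - 2)*(q^2) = q*(q - 2)*(q)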